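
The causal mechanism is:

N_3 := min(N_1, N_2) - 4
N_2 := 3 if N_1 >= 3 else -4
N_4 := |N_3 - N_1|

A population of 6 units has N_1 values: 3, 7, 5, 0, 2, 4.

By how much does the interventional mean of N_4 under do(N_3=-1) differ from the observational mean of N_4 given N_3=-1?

-1.25

The intervention sets N_3=-1 in all 6 units regardless of N_1. Recomputing N_4 per unit gives 4, 8, 6, 1, 3, 5; average 4.5.
Conditioning on N_3=-1 selects the 4 unit(s) with N_1 ∈ {3, 7, 5, 4}. Their N_4 values: 4, 8, 6, 5. Mean = 5.75.
Difference = 4.5 − 5.75 = -1.25.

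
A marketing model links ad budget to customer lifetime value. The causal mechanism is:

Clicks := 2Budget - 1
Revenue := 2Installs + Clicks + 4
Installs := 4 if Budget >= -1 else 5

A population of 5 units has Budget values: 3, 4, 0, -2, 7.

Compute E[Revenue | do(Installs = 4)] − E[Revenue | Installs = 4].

Every unit gets Installs=4 under the intervention. Revenue values become 17, 19, 11, 7, 25; E[Revenue|do(Installs=4)] = 15.8.
E[Revenue|Installs=4] averages over only the 4 units with Installs=4 (Budget = 3, 4, 0, 7): Revenue = 17, 19, 11, 25, mean 18.
Difference = 15.8 − 18 = -2.2.

-2.2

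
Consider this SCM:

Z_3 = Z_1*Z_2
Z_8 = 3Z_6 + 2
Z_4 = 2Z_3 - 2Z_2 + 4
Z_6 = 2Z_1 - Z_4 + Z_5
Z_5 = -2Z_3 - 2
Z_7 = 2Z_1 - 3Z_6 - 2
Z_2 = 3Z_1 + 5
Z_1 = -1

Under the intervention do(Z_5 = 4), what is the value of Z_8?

do(Z_5=4) replaces the equation Z_5 = -2Z_3 - 2 with the constant Z_5 = 4.
Z_2 = 3Z_1 + 5  [with Z_1=-1]  = 2
Z_3 = Z_1*Z_2  [with Z_1=-1, Z_2=2]  = -2
Z_4 = 2Z_3 - 2Z_2 + 4  [with Z_3=-2, Z_2=2]  = -4
Z_6 = 2Z_1 - Z_4 + Z_5  [with Z_1=-1, Z_4=-4, Z_5=4]  = 6
Z_8 = 3Z_6 + 2  [with Z_6=6]  = 20

20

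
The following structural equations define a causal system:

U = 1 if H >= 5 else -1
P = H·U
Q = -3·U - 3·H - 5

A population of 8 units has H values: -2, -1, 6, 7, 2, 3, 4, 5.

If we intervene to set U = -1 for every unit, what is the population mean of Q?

Every unit gets U=-1 under the intervention. Q values become 4, 1, -20, -23, -8, -11, -14, -17; E[Q|do(U=-1)] = -11.

-11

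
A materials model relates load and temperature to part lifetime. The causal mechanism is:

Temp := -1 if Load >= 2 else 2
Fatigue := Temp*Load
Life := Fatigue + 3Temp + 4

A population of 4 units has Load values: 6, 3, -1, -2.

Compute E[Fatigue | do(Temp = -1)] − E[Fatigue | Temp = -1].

Under do(Temp=-1), Temp's equation is replaced by Temp=-1 for every unit. Per-unit Fatigue: -6, -3, 1, 2. Mean = -1.5.
Conditioning on Temp=-1 selects the 2 unit(s) with Load ∈ {6, 3}. Their Fatigue values: -6, -3. Mean = -4.5.
Difference = -1.5 − (-4.5) = 3.

3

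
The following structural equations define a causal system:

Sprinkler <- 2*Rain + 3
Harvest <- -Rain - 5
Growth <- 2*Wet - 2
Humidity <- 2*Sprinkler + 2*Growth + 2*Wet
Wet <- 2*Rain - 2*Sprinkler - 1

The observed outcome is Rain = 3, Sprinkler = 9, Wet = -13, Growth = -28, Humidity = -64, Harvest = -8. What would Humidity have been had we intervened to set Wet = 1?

do(Wet=1) replaces the equation Wet <- 2*Rain - 2*Sprinkler - 1 with the constant Wet = 1.
Sprinkler = 2*Rain + 3  [with Rain=3]  = 9
Growth = 2*Wet - 2  [with Wet=1]  = 0
Humidity = 2*Sprinkler + 2*Growth + 2*Wet  [with Sprinkler=9, Growth=0, Wet=1]  = 20

20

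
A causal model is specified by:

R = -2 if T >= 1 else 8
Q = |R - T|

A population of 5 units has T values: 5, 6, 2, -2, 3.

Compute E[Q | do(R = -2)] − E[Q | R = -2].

-1.2

Every unit gets R=-2 under the intervention. Q values become 7, 8, 4, 0, 5; E[Q|do(R=-2)] = 4.8.
E[Q|R=-2] averages over only the 4 units with R=-2 (T = 5, 6, 2, 3): Q = 7, 8, 4, 5, mean 6.
Difference = 4.8 − 6 = -1.2.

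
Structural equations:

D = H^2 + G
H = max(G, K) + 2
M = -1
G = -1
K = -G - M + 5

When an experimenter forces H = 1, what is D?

0

Intervening sets H = 1 and removes its equation (H = max(G, K) + 2).
D = H^2 + G  [with H=1, G=-1]  = 0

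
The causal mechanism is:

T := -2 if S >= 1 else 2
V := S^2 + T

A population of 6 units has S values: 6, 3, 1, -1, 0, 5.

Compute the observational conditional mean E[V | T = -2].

Observing T=-2 restricts to units where T's equation naturally yields -2: S ∈ {6, 3, 1, 5}. In that subpopulation V = 34, 7, -1, 23, mean 15.75.

15.75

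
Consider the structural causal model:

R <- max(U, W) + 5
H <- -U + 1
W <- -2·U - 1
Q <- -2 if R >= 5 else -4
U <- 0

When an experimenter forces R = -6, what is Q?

-4

Intervening sets R = -6 and removes its equation (R <- max(U, W) + 5).
Q = -2 if R >= 5 else -4  [with R=-6]  = -4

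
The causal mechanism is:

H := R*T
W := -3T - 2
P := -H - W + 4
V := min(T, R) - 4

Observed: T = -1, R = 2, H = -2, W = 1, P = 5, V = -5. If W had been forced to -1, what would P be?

Intervening sets W = -1 and removes its equation (W := -3T - 2).
H = R*T  [with R=2, T=-1]  = -2
P = -H - W + 4  [with H=-2, W=-1]  = 7

7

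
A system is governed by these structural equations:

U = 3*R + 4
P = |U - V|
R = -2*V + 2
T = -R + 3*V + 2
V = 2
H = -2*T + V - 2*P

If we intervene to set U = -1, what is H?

Under do(U=-1), the mechanism U = 3*R + 4 is discarded; U is fixed at -1.
R = -2*V + 2  [with V=2]  = -2
T = -R + 3*V + 2  [with R=-2, V=2]  = 10
P = |U - V|  [with U=-1, V=2]  = 3
H = -2*T + V - 2*P  [with T=10, V=2, P=3]  = -24

-24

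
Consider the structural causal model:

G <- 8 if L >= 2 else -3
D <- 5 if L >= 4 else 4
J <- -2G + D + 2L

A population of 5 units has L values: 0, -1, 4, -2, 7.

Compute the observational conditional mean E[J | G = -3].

8

Conditioning on G=-3 selects the 3 unit(s) with L ∈ {0, -1, -2}. Their J values: 10, 8, 6. Mean = 8.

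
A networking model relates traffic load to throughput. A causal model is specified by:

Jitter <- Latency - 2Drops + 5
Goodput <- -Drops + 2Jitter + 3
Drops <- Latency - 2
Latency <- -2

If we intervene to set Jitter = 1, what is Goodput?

The intervention breaks the incoming arrows to Jitter: Jitter <- Latency - 2Drops + 5 no longer applies, and Jitter = 1.
Drops = Latency - 2  [with Latency=-2]  = -4
Goodput = -Drops + 2Jitter + 3  [with Drops=-4, Jitter=1]  = 9

9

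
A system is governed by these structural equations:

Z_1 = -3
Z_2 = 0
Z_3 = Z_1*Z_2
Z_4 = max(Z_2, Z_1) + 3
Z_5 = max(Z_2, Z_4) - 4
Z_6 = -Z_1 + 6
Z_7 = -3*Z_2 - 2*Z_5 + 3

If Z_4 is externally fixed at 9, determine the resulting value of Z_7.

-7

The intervention breaks the incoming arrows to Z_4: Z_4 = max(Z_2, Z_1) + 3 no longer applies, and Z_4 = 9.
Z_5 = max(Z_2, Z_4) - 4  [with Z_2=0, Z_4=9]  = 5
Z_7 = -3*Z_2 - 2*Z_5 + 3  [with Z_2=0, Z_5=5]  = -7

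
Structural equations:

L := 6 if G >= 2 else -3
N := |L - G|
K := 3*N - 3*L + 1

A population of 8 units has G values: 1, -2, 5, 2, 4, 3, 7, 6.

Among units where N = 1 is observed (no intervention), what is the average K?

Conditioning on N=1 selects the 3 unit(s) with G ∈ {-2, 5, 7}. Their K values: 13, -14, -14. Mean = -5.

-5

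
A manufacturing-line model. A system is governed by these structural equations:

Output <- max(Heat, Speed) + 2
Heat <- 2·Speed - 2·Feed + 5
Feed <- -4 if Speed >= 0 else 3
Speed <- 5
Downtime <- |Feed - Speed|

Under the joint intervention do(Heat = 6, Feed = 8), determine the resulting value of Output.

The joint intervention fixes Heat = 6, Feed = 8, removing each variable's own equation.
Output = max(Heat, Speed) + 2  [with Heat=6, Speed=5]  = 8

8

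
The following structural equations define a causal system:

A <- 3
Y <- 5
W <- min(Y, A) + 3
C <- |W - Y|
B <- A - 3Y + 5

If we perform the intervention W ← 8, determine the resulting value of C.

The intervention breaks the incoming arrows to W: W <- min(Y, A) + 3 no longer applies, and W = 8.
C = |W - Y|  [with W=8, Y=5]  = 3

3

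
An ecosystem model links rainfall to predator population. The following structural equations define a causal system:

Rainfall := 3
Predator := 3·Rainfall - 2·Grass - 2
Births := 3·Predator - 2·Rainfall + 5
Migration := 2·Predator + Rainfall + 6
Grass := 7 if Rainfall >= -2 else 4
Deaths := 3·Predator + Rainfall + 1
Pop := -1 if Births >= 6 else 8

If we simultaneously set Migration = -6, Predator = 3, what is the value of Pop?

-1

Under do(Migration = -6, Predator = 3), each intervened variable's structural equation is replaced by its fixed value.
Births = 3·Predator - 2·Rainfall + 5  [with Predator=3, Rainfall=3]  = 8
Pop = -1 if Births >= 6 else 8  [with Births=8]  = -1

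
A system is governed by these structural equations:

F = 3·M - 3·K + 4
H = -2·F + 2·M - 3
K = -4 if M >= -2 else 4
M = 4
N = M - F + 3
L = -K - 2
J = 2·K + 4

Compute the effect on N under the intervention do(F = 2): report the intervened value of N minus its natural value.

26

The intervention breaks the incoming arrows to F: F = 3·M - 3·K + 4 no longer applies, and F = 2.
N = M - F + 3  [with M=4, F=2]  = 5
Without intervention: K = -4 if M >= -2 else 4  [with M=4]  = -4; F = 3·M - 3·K + 4  [with M=4, K=-4]  = 28; N = M - F + 3  [with M=4, F=28]  = -21.
Change = 5 − (-21) = 26.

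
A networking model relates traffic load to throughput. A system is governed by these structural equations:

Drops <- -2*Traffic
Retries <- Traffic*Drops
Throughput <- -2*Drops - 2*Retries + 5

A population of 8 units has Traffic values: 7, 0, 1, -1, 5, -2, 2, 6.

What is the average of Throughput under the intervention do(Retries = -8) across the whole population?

30

The intervention sets Retries=-8 in all 8 units regardless of Traffic. Recomputing Throughput per unit gives 49, 21, 25, 17, 41, 13, 29, 45; average 30.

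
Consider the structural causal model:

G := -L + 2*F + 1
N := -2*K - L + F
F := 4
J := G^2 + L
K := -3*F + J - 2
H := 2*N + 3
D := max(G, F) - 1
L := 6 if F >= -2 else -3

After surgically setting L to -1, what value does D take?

9

do(L=-1) replaces the equation L := 6 if F >= -2 else -3 with the constant L = -1.
G = -L + 2*F + 1  [with L=-1, F=4]  = 10
D = max(G, F) - 1  [with G=10, F=4]  = 9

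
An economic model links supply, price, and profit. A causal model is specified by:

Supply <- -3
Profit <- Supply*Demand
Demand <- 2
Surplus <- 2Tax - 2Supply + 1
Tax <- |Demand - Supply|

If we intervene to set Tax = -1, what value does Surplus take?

5

do(Tax=-1) replaces the equation Tax <- |Demand - Supply| with the constant Tax = -1.
Surplus = 2Tax - 2Supply + 1  [with Tax=-1, Supply=-3]  = 5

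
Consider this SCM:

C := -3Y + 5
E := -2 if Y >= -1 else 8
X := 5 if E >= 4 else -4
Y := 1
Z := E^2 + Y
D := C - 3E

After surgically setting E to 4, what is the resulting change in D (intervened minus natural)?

The intervention breaks the incoming arrows to E: E := -2 if Y >= -1 else 8 no longer applies, and E = 4.
C = -3Y + 5  [with Y=1]  = 2
D = C - 3E  [with C=2, E=4]  = -10
Without intervention: C = -3Y + 5  [with Y=1]  = 2; E = -2 if Y >= -1 else 8  [with Y=1]  = -2; D = C - 3E  [with C=2, E=-2]  = 8.
Change = -10 − 8 = -18.

-18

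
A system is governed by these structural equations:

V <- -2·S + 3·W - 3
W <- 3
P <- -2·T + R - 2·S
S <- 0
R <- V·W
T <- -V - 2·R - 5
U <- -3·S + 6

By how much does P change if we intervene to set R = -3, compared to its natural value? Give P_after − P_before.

-105

Under do(R=-3), the mechanism R <- V·W is discarded; R is fixed at -3.
V = -2·S + 3·W - 3  [with S=0, W=3]  = 6
T = -V - 2·R - 5  [with V=6, R=-3]  = -5
P = -2·T + R - 2·S  [with T=-5, R=-3, S=0]  = 7
Without intervention: V = -2·S + 3·W - 3  [with S=0, W=3]  = 6; R = V·W  [with V=6, W=3]  = 18; T = -V - 2·R - 5  [with V=6, R=18]  = -47; P = -2·T + R - 2·S  [with T=-47, R=18, S=0]  = 112.
Change = 7 − 112 = -105.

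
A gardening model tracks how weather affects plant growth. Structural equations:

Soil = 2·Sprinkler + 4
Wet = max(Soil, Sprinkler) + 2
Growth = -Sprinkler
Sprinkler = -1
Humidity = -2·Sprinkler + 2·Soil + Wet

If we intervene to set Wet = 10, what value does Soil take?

2

Under do(Wet=10), the mechanism Wet = max(Soil, Sprinkler) + 2 is discarded; Wet is fixed at 10.
Since Soil is not a descendant of the intervened variable, it is unaffected.
Soil = 2·Sprinkler + 4  [with Sprinkler=-1]  = 2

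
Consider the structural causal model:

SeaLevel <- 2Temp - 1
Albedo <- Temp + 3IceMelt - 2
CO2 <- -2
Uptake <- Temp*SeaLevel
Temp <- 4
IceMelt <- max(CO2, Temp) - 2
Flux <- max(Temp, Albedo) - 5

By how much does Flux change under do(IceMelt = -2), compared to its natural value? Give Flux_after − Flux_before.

The intervention breaks the incoming arrows to IceMelt: IceMelt <- max(CO2, Temp) - 2 no longer applies, and IceMelt = -2.
Albedo = Temp + 3IceMelt - 2  [with Temp=4, IceMelt=-2]  = -4
Flux = max(Temp, Albedo) - 5  [with Temp=4, Albedo=-4]  = -1
Without intervention: IceMelt = max(CO2, Temp) - 2  [with CO2=-2, Temp=4]  = 2; Albedo = Temp + 3IceMelt - 2  [with Temp=4, IceMelt=2]  = 8; Flux = max(Temp, Albedo) - 5  [with Temp=4, Albedo=8]  = 3.
Change = -1 − 3 = -4.

-4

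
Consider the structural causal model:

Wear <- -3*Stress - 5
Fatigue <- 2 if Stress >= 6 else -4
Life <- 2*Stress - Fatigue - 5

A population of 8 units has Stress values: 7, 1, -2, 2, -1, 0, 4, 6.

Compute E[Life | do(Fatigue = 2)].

do(Fatigue=2) breaks Fatigue's dependence on Stress. With Fatigue=2 fixed, Life across the units is 7, -5, -11, -3, -9, -7, 1, 5, mean -2.75.

-2.75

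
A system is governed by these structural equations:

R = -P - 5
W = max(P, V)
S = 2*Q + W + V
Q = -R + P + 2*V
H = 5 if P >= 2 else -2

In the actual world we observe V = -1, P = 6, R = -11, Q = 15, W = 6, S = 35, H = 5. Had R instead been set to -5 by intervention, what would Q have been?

The intervention breaks the incoming arrows to R: R = -P - 5 no longer applies, and R = -5.
Q = -R + P + 2*V  [with R=-5, P=6, V=-1]  = 9

9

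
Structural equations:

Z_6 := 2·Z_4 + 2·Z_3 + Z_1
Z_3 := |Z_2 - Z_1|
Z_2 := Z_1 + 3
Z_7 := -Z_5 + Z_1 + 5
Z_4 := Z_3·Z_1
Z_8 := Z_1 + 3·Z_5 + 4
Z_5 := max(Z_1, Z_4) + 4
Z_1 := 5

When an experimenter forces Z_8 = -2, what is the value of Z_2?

8

The intervention breaks the incoming arrows to Z_8: Z_8 := Z_1 + 3·Z_5 + 4 no longer applies, and Z_8 = -2.
Z_2 is not downstream of the intervention, so its value is determined by the original equations.
Z_2 = Z_1 + 3  [with Z_1=5]  = 8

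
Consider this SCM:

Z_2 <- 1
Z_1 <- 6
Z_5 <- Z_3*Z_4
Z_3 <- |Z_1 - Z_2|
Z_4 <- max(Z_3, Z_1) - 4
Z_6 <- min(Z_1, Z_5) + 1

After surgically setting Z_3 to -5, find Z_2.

Under do(Z_3=-5), the mechanism Z_3 <- |Z_1 - Z_2| is discarded; Z_3 is fixed at -5.
Since Z_2 is not a descendant of the intervened variable, it is unaffected.

1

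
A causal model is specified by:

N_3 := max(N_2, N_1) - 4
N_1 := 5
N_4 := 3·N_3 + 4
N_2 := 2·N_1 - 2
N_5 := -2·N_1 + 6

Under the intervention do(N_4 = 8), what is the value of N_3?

4

Under do(N_4=8), the mechanism N_4 := 3·N_3 + 4 is discarded; N_4 is fixed at 8.
Since N_3 is not a descendant of the intervened variable, it is unaffected.
N_2 = 2·N_1 - 2  [with N_1=5]  = 8
N_3 = max(N_2, N_1) - 4  [with N_2=8, N_1=5]  = 4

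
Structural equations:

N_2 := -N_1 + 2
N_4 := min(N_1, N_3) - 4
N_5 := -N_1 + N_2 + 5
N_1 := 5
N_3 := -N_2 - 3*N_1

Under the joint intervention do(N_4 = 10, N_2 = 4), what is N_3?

-19

Setting N_4 = 10, N_2 = 4 by intervention discards those variables' equations.
N_3 = -N_2 - 3*N_1  [with N_2=4, N_1=5]  = -19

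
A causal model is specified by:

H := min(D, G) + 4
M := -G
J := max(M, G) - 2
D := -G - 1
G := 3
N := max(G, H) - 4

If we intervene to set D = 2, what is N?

2

Under do(D=2), the mechanism D := -G - 1 is discarded; D is fixed at 2.
H = min(D, G) + 4  [with D=2, G=3]  = 6
N = max(G, H) - 4  [with G=3, H=6]  = 2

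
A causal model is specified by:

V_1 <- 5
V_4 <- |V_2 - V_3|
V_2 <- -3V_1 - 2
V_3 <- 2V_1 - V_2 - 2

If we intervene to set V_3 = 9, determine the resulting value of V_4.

The intervention breaks the incoming arrows to V_3: V_3 <- 2V_1 - V_2 - 2 no longer applies, and V_3 = 9.
V_2 = -3V_1 - 2  [with V_1=5]  = -17
V_4 = |V_2 - V_3|  [with V_2=-17, V_3=9]  = 26

26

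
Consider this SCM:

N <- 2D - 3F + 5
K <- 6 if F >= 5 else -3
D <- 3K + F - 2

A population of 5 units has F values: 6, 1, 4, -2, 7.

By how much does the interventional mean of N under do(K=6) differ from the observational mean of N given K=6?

The intervention sets K=6 in all 5 units regardless of F. Recomputing N per unit gives 31, 36, 33, 39, 30; average 33.8.
E[N|K=6] averages over only the 2 units with K=6 (F = 6, 7): N = 31, 30, mean 30.5.
Difference = 33.8 − 30.5 = 3.3.

3.3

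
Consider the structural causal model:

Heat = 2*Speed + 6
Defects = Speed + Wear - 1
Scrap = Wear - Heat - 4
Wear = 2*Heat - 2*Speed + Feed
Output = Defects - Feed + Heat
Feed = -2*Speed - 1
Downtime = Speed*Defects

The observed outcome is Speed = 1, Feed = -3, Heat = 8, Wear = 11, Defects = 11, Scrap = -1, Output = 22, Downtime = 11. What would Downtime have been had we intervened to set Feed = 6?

20

do(Feed=6) replaces the equation Feed = -2*Speed - 1 with the constant Feed = 6.
Heat = 2*Speed + 6  [with Speed=1]  = 8
Wear = 2*Heat - 2*Speed + Feed  [with Heat=8, Speed=1, Feed=6]  = 20
Defects = Speed + Wear - 1  [with Speed=1, Wear=20]  = 20
Downtime = Speed*Defects  [with Speed=1, Defects=20]  = 20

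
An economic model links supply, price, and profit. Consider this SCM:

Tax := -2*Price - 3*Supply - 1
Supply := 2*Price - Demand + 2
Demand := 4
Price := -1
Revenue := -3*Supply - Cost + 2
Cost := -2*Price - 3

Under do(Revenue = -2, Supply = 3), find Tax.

The joint intervention fixes Revenue = -2, Supply = 3, removing each variable's own equation.
Tax = -2*Price - 3*Supply - 1  [with Price=-1, Supply=3]  = -8

-8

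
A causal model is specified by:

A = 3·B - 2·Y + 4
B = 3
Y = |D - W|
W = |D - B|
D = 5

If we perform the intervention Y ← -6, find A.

25

Intervening sets Y = -6 and removes its equation (Y = |D - W|).
A = 3·B - 2·Y + 4  [with B=3, Y=-6]  = 25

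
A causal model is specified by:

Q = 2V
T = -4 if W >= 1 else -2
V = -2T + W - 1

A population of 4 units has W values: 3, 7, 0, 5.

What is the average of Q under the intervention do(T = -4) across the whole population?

21.5

The intervention sets T=-4 in all 4 units regardless of W. Recomputing Q per unit gives 20, 28, 14, 24; average 21.5.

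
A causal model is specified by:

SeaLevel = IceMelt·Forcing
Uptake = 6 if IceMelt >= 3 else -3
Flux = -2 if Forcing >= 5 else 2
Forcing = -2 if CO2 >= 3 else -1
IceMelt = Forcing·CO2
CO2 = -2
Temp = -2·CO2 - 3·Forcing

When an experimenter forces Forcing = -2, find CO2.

Under do(Forcing=-2), the mechanism Forcing = -2 if CO2 >= 3 else -1 is discarded; Forcing is fixed at -2.
CO2 is not downstream of the intervention, so its value is determined by the original equations.

-2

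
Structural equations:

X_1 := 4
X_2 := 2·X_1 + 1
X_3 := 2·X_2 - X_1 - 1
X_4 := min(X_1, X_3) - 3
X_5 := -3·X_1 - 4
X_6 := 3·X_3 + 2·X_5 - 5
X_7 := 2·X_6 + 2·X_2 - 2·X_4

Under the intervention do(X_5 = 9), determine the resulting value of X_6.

52

The intervention breaks the incoming arrows to X_5: X_5 := -3·X_1 - 4 no longer applies, and X_5 = 9.
X_2 = 2·X_1 + 1  [with X_1=4]  = 9
X_3 = 2·X_2 - X_1 - 1  [with X_2=9, X_1=4]  = 13
X_6 = 3·X_3 + 2·X_5 - 5  [with X_3=13, X_5=9]  = 52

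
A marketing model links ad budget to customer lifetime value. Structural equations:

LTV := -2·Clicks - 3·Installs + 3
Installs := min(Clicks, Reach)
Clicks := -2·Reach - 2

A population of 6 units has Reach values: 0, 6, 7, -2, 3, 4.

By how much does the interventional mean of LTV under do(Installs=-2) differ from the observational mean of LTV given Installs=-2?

The intervention sets Installs=-2 in all 6 units regardless of Reach. Recomputing LTV per unit gives 13, 37, 41, 5, 25, 29; average 25.
Observing Installs=-2 restricts to units where Installs's equation naturally yields -2: Reach ∈ {0, -2}. In that subpopulation LTV = 13, 5, mean 9.
Difference = 25 − 9 = 16.

16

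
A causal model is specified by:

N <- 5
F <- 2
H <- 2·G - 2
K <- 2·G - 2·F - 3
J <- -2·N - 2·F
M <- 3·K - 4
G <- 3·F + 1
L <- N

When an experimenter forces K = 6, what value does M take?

14

Intervening sets K = 6 and removes its equation (K <- 2·G - 2·F - 3).
M = 3·K - 4  [with K=6]  = 14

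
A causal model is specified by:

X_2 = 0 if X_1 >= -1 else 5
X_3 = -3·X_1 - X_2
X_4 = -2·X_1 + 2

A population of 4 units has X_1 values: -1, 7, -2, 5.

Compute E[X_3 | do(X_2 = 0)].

The intervention sets X_2=0 in all 4 units regardless of X_1. Recomputing X_3 per unit gives 3, -21, 6, -15; average -6.75.

-6.75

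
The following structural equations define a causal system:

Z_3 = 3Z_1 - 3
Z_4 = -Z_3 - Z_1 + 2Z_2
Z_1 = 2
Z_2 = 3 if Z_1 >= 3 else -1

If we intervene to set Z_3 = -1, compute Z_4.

-3

The intervention breaks the incoming arrows to Z_3: Z_3 = 3Z_1 - 3 no longer applies, and Z_3 = -1.
Z_2 = 3 if Z_1 >= 3 else -1  [with Z_1=2]  = -1
Z_4 = -Z_3 - Z_1 + 2Z_2  [with Z_3=-1, Z_1=2, Z_2=-1]  = -3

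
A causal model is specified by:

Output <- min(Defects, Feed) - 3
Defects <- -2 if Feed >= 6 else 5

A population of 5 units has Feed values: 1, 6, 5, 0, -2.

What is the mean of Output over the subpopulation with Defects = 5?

-2

Conditioning on Defects=5 selects the 4 unit(s) with Feed ∈ {1, 5, 0, -2}. Their Output values: -2, 2, -3, -5. Mean = -2.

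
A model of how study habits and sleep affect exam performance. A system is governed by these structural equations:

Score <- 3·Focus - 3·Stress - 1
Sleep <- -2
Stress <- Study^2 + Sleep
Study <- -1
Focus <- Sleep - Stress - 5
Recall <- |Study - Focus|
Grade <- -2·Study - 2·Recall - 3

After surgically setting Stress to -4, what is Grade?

The intervention breaks the incoming arrows to Stress: Stress <- Study^2 + Sleep no longer applies, and Stress = -4.
Focus = Sleep - Stress - 5  [with Sleep=-2, Stress=-4]  = -3
Recall = |Study - Focus|  [with Study=-1, Focus=-3]  = 2
Grade = -2·Study - 2·Recall - 3  [with Study=-1, Recall=2]  = -5

-5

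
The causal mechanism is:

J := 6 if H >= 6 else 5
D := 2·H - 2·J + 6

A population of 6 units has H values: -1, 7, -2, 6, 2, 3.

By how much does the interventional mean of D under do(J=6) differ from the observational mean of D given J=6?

-8

The intervention sets J=6 in all 6 units regardless of H. Recomputing D per unit gives -8, 8, -10, 6, -2, 0; average -1.
Conditioning on J=6 selects the 2 unit(s) with H ∈ {7, 6}. Their D values: 8, 6. Mean = 7.
Difference = -1 − 7 = -8.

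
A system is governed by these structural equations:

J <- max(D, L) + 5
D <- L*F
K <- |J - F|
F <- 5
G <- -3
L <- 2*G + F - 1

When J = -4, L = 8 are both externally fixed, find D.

Under do(J = -4, L = 8), each intervened variable's structural equation is replaced by its fixed value.
D = L*F  [with L=8, F=5]  = 40

40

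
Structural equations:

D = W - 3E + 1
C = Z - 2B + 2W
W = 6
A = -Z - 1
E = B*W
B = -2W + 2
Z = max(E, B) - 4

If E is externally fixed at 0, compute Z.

-4

The intervention breaks the incoming arrows to E: E = B*W no longer applies, and E = 0.
B = -2W + 2  [with W=6]  = -10
Z = max(E, B) - 4  [with E=0, B=-10]  = -4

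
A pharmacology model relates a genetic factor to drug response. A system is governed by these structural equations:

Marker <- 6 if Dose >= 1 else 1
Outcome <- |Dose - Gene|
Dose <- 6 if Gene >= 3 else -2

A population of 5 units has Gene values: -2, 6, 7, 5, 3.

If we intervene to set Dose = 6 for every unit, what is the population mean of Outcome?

Every unit gets Dose=6 under the intervention. Outcome values become 8, 0, 1, 1, 3; E[Outcome|do(Dose=6)] = 2.6.

2.6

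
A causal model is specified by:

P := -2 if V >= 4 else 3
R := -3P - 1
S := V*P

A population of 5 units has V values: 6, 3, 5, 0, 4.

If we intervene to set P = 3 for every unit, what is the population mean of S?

Under do(P=3), P's equation is replaced by P=3 for every unit. Per-unit S: 18, 9, 15, 0, 12. Mean = 10.8.

10.8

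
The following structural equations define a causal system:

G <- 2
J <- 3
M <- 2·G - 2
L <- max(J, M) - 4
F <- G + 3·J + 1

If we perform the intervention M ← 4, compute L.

0

The intervention breaks the incoming arrows to M: M <- 2·G - 2 no longer applies, and M = 4.
L = max(J, M) - 4  [with J=3, M=4]  = 0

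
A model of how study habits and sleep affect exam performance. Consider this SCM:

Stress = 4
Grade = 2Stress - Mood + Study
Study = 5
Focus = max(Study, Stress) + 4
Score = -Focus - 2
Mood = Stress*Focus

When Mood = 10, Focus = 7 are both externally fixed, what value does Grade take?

3

The joint intervention fixes Mood = 10, Focus = 7, removing each variable's own equation.
Grade = 2Stress - Mood + Study  [with Stress=4, Mood=10, Study=5]  = 3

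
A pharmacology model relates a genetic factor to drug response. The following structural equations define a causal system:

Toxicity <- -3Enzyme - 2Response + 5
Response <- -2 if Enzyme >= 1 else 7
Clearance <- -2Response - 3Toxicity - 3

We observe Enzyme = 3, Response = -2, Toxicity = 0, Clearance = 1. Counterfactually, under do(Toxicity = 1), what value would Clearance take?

The intervention breaks the incoming arrows to Toxicity: Toxicity <- -3Enzyme - 2Response + 5 no longer applies, and Toxicity = 1.
Response = -2 if Enzyme >= 1 else 7  [with Enzyme=3]  = -2
Clearance = -2Response - 3Toxicity - 3  [with Response=-2, Toxicity=1]  = -2

-2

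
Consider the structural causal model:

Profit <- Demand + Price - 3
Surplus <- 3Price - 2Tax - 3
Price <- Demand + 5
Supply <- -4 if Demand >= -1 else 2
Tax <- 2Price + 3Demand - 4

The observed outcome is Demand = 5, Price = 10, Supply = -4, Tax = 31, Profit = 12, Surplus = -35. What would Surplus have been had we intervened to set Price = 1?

Under do(Price=1), the mechanism Price <- Demand + 5 is discarded; Price is fixed at 1.
Tax = 2Price + 3Demand - 4  [with Price=1, Demand=5]  = 13
Surplus = 3Price - 2Tax - 3  [with Price=1, Tax=13]  = -26

-26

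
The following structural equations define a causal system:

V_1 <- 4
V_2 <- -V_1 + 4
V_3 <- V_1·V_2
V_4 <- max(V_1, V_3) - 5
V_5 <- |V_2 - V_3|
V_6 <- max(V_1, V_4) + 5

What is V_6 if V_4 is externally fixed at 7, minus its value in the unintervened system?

3

Under do(V_4=7), the mechanism V_4 <- max(V_1, V_3) - 5 is discarded; V_4 is fixed at 7.
V_6 = max(V_1, V_4) + 5  [with V_1=4, V_4=7]  = 12
Without intervention: V_2 = -V_1 + 4  [with V_1=4]  = 0; V_3 = V_1·V_2  [with V_1=4, V_2=0]  = 0; V_4 = max(V_1, V_3) - 5  [with V_1=4, V_3=0]  = -1; V_6 = max(V_1, V_4) + 5  [with V_1=4, V_4=-1]  = 9.
Change = 12 − 9 = 3.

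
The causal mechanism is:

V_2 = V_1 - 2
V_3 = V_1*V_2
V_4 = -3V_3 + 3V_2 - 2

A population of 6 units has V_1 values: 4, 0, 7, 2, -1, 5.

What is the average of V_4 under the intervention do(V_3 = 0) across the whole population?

do(V_3=0) breaks V_3's dependence on V_1. With V_3=0 fixed, V_4 across the units is 4, -8, 13, -2, -11, 7, mean 0.5.

0.5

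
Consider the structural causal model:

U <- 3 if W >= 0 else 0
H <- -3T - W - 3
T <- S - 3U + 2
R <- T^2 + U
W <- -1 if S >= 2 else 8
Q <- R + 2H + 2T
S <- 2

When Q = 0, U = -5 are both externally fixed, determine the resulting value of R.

Under do(Q = 0, U = -5), each intervened variable's structural equation is replaced by its fixed value.
T = S - 3U + 2  [with S=2, U=-5]  = 19
R = T^2 + U  [with T=19, U=-5]  = 356

356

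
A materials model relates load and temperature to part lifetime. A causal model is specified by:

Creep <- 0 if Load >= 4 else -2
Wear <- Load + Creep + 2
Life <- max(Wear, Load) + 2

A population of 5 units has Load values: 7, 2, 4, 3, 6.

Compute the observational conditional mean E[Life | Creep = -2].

4.5

Observing Creep=-2 restricts to units where Creep's equation naturally yields -2: Load ∈ {2, 3}. In that subpopulation Life = 4, 5, mean 4.5.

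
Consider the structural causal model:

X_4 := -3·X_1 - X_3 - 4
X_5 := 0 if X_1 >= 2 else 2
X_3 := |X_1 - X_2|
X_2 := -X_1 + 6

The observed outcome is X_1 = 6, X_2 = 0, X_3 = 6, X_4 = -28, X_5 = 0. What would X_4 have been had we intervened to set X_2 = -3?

-31

Under do(X_2=-3), the mechanism X_2 := -X_1 + 6 is discarded; X_2 is fixed at -3.
X_3 = |X_1 - X_2|  [with X_1=6, X_2=-3]  = 9
X_4 = -3·X_1 - X_3 - 4  [with X_1=6, X_3=9]  = -31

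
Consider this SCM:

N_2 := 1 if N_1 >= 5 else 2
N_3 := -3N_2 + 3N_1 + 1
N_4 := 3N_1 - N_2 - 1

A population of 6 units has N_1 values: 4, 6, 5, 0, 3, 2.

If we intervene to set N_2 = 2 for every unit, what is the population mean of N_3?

Every unit gets N_2=2 under the intervention. N_3 values become 7, 13, 10, -5, 4, 1; E[N_3|do(N_2=2)] = 5.

5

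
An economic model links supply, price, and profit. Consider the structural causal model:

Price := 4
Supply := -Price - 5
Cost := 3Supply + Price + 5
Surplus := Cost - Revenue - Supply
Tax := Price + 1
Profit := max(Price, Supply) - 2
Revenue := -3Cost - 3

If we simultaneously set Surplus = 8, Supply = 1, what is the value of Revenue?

Under do(Surplus = 8, Supply = 1), each intervened variable's structural equation is replaced by its fixed value.
Cost = 3Supply + Price + 5  [with Supply=1, Price=4]  = 12
Revenue = -3Cost - 3  [with Cost=12]  = -39

-39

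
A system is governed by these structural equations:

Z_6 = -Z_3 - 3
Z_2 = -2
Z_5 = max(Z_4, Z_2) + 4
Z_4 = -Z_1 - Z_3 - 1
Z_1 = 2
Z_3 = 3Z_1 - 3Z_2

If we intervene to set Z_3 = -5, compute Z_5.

6

do(Z_3=-5) replaces the equation Z_3 = 3Z_1 - 3Z_2 with the constant Z_3 = -5.
Z_4 = -Z_1 - Z_3 - 1  [with Z_1=2, Z_3=-5]  = 2
Z_5 = max(Z_4, Z_2) + 4  [with Z_4=2, Z_2=-2]  = 6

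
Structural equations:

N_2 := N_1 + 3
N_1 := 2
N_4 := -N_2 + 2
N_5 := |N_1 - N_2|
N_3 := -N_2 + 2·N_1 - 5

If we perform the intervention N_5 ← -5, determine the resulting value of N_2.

Under do(N_5=-5), the mechanism N_5 := |N_1 - N_2| is discarded; N_5 is fixed at -5.
No directed path runs from N_5 to N_2, so N_2 keeps its natural value.
N_2 = N_1 + 3  [with N_1=2]  = 5

5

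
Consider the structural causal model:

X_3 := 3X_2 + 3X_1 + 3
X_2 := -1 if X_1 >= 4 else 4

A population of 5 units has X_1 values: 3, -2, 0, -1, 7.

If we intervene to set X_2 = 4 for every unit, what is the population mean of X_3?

19.2

Under do(X_2=4), X_2's equation is replaced by X_2=4 for every unit. Per-unit X_3: 24, 9, 15, 12, 36. Mean = 19.2.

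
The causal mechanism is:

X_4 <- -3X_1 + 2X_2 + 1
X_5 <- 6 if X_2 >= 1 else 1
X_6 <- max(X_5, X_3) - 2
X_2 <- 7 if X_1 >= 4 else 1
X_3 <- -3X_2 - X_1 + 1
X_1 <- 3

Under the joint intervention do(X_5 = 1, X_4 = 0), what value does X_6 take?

Setting X_5 = 1, X_4 = 0 by intervention discards those variables' equations.
X_2 = 7 if X_1 >= 4 else 1  [with X_1=3]  = 1
X_3 = -3X_2 - X_1 + 1  [with X_2=1, X_1=3]  = -5
X_6 = max(X_5, X_3) - 2  [with X_5=1, X_3=-5]  = -1

-1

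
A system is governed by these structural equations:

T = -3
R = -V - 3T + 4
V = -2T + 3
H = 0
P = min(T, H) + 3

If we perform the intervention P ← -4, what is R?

Intervening sets P = -4 and removes its equation (P = min(T, H) + 3).
No directed path runs from P to R, so R keeps its natural value.
V = -2T + 3  [with T=-3]  = 9
R = -V - 3T + 4  [with V=9, T=-3]  = 4

4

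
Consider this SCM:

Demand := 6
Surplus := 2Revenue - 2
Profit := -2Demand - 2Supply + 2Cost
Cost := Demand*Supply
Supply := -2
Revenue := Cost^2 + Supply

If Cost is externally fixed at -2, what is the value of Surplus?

The intervention breaks the incoming arrows to Cost: Cost := Demand*Supply no longer applies, and Cost = -2.
Revenue = Cost^2 + Supply  [with Cost=-2, Supply=-2]  = 2
Surplus = 2Revenue - 2  [with Revenue=2]  = 2

2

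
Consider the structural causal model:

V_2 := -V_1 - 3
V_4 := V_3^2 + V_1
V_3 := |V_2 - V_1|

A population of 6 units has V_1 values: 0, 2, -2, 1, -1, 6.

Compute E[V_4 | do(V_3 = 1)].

2

Under do(V_3=1), V_3's equation is replaced by V_3=1 for every unit. Per-unit V_4: 1, 3, -1, 2, 0, 7. Mean = 2.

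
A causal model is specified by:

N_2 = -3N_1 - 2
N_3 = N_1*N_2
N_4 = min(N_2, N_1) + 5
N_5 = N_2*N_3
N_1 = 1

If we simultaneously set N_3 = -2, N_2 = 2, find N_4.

The joint intervention fixes N_3 = -2, N_2 = 2, removing each variable's own equation.
N_4 = min(N_2, N_1) + 5  [with N_2=2, N_1=1]  = 6

6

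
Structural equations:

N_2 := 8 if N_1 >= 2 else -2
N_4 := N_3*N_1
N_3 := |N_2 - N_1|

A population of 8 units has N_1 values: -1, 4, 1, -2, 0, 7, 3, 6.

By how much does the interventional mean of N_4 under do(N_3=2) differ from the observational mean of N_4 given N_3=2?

-1.5

The intervention sets N_3=2 in all 8 units regardless of N_1. Recomputing N_4 per unit gives -2, 8, 2, -4, 0, 14, 6, 12; average 4.5.
Conditioning on N_3=2 selects the 2 unit(s) with N_1 ∈ {0, 6}. Their N_4 values: 0, 12. Mean = 6.
Difference = 4.5 − 6 = -1.5.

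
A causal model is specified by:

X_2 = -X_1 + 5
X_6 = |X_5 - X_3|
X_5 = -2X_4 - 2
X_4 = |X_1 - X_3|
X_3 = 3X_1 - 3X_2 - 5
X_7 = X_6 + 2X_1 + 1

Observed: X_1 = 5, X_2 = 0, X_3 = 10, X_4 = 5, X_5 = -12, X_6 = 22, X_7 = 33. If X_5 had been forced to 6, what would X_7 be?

Under do(X_5=6), the mechanism X_5 = -2X_4 - 2 is discarded; X_5 is fixed at 6.
X_2 = -X_1 + 5  [with X_1=5]  = 0
X_3 = 3X_1 - 3X_2 - 5  [with X_1=5, X_2=0]  = 10
X_6 = |X_5 - X_3|  [with X_5=6, X_3=10]  = 4
X_7 = X_6 + 2X_1 + 1  [with X_6=4, X_1=5]  = 15

15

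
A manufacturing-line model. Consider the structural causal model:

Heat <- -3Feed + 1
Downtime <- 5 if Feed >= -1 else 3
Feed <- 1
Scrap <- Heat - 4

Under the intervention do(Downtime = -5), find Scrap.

-6

Under do(Downtime=-5), the mechanism Downtime <- 5 if Feed >= -1 else 3 is discarded; Downtime is fixed at -5.
Since Scrap is not a descendant of the intervened variable, it is unaffected.
Heat = -3Feed + 1  [with Feed=1]  = -2
Scrap = Heat - 4  [with Heat=-2]  = -6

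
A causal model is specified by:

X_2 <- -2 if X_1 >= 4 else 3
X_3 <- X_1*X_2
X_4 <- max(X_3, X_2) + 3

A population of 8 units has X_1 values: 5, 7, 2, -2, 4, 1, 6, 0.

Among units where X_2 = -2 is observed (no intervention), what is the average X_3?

Observing X_2=-2 restricts to units where X_2's equation naturally yields -2: X_1 ∈ {5, 7, 4, 6}. In that subpopulation X_3 = -10, -14, -8, -12, mean -11.

-11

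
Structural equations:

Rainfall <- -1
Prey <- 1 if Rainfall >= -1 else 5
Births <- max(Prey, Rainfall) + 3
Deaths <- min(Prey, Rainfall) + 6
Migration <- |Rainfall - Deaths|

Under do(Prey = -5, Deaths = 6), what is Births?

2

The joint intervention fixes Prey = -5, Deaths = 6, removing each variable's own equation.
Births = max(Prey, Rainfall) + 3  [with Prey=-5, Rainfall=-1]  = 2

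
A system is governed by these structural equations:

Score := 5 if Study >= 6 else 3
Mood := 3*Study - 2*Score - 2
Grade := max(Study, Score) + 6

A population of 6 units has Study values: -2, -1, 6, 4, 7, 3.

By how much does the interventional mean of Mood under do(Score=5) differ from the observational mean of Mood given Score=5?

Every unit gets Score=5 under the intervention. Mood values become -18, -15, 6, 0, 9, -3; E[Mood|do(Score=5)] = -3.5.
Observing Score=5 restricts to units where Score's equation naturally yields 5: Study ∈ {6, 7}. In that subpopulation Mood = 6, 9, mean 7.5.
Difference = -3.5 − 7.5 = -11.

-11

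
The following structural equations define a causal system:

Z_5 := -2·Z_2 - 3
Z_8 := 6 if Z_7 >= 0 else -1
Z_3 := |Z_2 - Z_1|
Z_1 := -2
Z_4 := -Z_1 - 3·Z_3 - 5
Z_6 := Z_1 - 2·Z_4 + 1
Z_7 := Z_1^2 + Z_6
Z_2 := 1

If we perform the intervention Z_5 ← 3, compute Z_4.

The intervention breaks the incoming arrows to Z_5: Z_5 := -2·Z_2 - 3 no longer applies, and Z_5 = 3.
Since Z_4 is not a descendant of the intervened variable, it is unaffected.
Z_3 = |Z_2 - Z_1|  [with Z_2=1, Z_1=-2]  = 3
Z_4 = -Z_1 - 3·Z_3 - 5  [with Z_1=-2, Z_3=3]  = -12

-12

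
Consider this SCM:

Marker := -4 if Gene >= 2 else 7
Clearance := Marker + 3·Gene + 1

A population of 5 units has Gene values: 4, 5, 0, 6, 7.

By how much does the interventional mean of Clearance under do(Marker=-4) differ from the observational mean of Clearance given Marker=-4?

-3.3

Every unit gets Marker=-4 under the intervention. Clearance values become 9, 12, -3, 15, 18; E[Clearance|do(Marker=-4)] = 10.2.
Conditioning on Marker=-4 selects the 4 unit(s) with Gene ∈ {4, 5, 6, 7}. Their Clearance values: 9, 12, 15, 18. Mean = 13.5.
Difference = 10.2 − 13.5 = -3.3.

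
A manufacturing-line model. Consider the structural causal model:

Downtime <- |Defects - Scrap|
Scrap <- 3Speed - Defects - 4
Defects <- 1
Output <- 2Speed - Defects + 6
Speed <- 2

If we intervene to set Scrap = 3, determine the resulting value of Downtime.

2

do(Scrap=3) replaces the equation Scrap <- 3Speed - Defects - 4 with the constant Scrap = 3.
Downtime = |Defects - Scrap|  [with Defects=1, Scrap=3]  = 2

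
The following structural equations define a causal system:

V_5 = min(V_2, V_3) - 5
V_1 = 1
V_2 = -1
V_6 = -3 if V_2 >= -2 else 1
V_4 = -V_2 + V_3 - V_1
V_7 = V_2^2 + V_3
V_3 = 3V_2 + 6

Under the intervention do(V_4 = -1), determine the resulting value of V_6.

Under do(V_4=-1), the mechanism V_4 = -V_2 + V_3 - V_1 is discarded; V_4 is fixed at -1.
Since V_6 is not a descendant of the intervened variable, it is unaffected.
V_6 = -3 if V_2 >= -2 else 1  [with V_2=-1]  = -3

-3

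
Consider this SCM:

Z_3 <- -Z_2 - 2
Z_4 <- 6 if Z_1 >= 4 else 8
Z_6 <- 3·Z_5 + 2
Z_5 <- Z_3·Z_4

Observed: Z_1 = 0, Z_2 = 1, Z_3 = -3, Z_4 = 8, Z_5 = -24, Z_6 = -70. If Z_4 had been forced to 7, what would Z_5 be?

Intervening sets Z_4 = 7 and removes its equation (Z_4 <- 6 if Z_1 >= 4 else 8).
Z_3 = -Z_2 - 2  [with Z_2=1]  = -3
Z_5 = Z_3·Z_4  [with Z_3=-3, Z_4=7]  = -21

-21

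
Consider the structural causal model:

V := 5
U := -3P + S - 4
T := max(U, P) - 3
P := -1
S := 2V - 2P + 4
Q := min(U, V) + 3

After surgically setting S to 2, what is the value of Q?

do(S=2) replaces the equation S := 2V - 2P + 4 with the constant S = 2.
U = -3P + S - 4  [with P=-1, S=2]  = 1
Q = min(U, V) + 3  [with U=1, V=5]  = 4

4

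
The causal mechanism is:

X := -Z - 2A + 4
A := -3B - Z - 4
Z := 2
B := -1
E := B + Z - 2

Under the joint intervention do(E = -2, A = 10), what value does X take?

Under do(E = -2, A = 10), each intervened variable's structural equation is replaced by its fixed value.
X = -Z - 2A + 4  [with Z=2, A=10]  = -18

-18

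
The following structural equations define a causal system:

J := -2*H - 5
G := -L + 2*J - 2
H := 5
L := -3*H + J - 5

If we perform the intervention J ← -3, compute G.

Under do(J=-3), the mechanism J := -2*H - 5 is discarded; J is fixed at -3.
L = -3*H + J - 5  [with H=5, J=-3]  = -23
G = -L + 2*J - 2  [with L=-23, J=-3]  = 15

15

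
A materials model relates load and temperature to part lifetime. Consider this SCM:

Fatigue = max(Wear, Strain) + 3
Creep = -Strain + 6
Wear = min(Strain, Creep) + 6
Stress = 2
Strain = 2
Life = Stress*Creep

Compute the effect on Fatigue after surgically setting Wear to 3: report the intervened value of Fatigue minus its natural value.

Intervening sets Wear = 3 and removes its equation (Wear = min(Strain, Creep) + 6).
Fatigue = max(Wear, Strain) + 3  [with Wear=3, Strain=2]  = 6
Without intervention: Creep = -Strain + 6  [with Strain=2]  = 4; Wear = min(Strain, Creep) + 6  [with Strain=2, Creep=4]  = 8; Fatigue = max(Wear, Strain) + 3  [with Wear=8, Strain=2]  = 11.
Change = 6 − 11 = -5.

-5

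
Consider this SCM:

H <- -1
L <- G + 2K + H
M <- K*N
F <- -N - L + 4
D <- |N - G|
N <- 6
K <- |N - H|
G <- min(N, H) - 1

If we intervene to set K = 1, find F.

The intervention breaks the incoming arrows to K: K <- |N - H| no longer applies, and K = 1.
G = min(N, H) - 1  [with N=6, H=-1]  = -2
L = G + 2K + H  [with G=-2, K=1, H=-1]  = -1
F = -N - L + 4  [with N=6, L=-1]  = -1

-1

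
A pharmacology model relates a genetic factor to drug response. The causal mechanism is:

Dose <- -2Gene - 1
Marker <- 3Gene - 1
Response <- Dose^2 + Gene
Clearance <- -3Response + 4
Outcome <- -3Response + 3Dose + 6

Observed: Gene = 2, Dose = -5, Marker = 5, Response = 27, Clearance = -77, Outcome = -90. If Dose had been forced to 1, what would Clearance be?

do(Dose=1) replaces the equation Dose <- -2Gene - 1 with the constant Dose = 1.
Response = Dose^2 + Gene  [with Dose=1, Gene=2]  = 3
Clearance = -3Response + 4  [with Response=3]  = -5

-5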